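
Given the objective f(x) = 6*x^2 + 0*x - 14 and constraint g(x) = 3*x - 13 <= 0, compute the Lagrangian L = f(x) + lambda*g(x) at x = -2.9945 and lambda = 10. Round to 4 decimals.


Step 1: Evaluate f(x).
f(-2.9945) = 6*(-2.9945)^2 + 0*(-2.9945) - 14 = 39.8022
Step 2: Evaluate g(x).
g(-2.9945) = 3*-2.9945 - 13 = -21.9835
Step 3: Compute Lagrangian.
L = 39.8022 + 10*-21.9835 = -180.0328


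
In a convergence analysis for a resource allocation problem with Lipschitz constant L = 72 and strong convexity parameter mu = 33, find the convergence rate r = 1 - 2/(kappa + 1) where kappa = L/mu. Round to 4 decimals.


Step 1: Compute the condition number.
kappa = L/mu = 72/33 = 2.1818
Step 2: Compute the convergence rate.
r = 1 - 2/(kappa + 1) = 1 - 2*mu/(L + mu) = (L - mu)/(L + mu) = 39/105 = 0.3714


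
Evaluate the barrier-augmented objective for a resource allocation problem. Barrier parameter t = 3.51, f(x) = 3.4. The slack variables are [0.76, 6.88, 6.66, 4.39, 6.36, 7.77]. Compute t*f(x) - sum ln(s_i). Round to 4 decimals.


Step 1: Compute log-barrier.
ln values: [-0.2744, 1.9286, 1.8961, 1.4793, 1.85, 2.0503]
phi = -(-0.2744 + 1.9286 + 1.8961 + 1.4793 + 1.85 + 2.0503) = -8.9299
Step 2: Compute augmented objective.
t*f(x) = 3.51*3.4 = 11.934
Total = 11.934 - 8.9299 = 3.0041


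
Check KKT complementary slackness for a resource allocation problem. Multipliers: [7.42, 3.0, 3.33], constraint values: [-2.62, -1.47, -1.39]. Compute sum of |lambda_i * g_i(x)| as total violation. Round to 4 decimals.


KKT complementary slackness check:
lambda_1 * g_1 = 7.42 * -2.62 = -19.4404
lambda_2 * g_2 = 3.0 * -1.47 = -4.41
lambda_3 * g_3 = 3.33 * -1.39 = -4.6287
Total violation = 19.4404 + 4.41 + 4.6287 = 28.4791


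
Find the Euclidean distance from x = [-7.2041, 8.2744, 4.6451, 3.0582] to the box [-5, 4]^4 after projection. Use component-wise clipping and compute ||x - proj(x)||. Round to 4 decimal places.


Project each component onto [-5, 4].
clip(-7.2041) = -5.0, clip(8.2744) = 4.0, clip(4.6451) = 4.0, clip(3.0582) = 3.0582
Projection = [-5.0, 4.0, 4.0, 3.0582]
Squared diffs: [4.8581, 18.2705, 0.4162, 0.0]
Distance = sqrt(23.5448) = 4.8523


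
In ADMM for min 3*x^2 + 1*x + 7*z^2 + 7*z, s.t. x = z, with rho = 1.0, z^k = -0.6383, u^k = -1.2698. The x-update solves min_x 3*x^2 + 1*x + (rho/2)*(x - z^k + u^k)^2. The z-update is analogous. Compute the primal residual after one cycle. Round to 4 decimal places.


ADMM iteration with rho = 1.0, z^k = -0.6383, u^k = -1.2698
Step 1: x-update.
Minimize 3*x^2 + 1*x + (1.0/2)*(x + 0.6383 - 1.2698)^2
FOC: (2*3 + 1.0)*x = -1 + 1.0*(-0.6383 + 1.2698)
x^{k+1} = -0.0526
Step 2: z-update.
Minimize 7*z^2 + 7*z + (1.0/2)*(-0.0526 - z - 1.2698)^2
FOC: (2*7 + 1.0)*z = -7 + 1.0*(-0.0526 - 1.2698)
z^{k+1} = -0.5548
Step 3: u-update.
u^{k+1} = -1.2698 - 0.0526 + 0.5548 = -0.7676
Step 4: Primal residual = |-0.0526 + 0.5548| = 0.5022


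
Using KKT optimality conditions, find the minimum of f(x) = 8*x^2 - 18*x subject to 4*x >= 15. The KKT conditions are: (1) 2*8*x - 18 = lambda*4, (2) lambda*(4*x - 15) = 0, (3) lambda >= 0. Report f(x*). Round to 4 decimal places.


Step 1: Try lambda = 0 (constraint inactive).
x_unc = 18/(2*8) = 1.125
Check: 4*1.125 = 4.5 < 15 -- violated!
Step 2: Constraint must be active: 4*x = 15
x* = 15/4 = 3.75
lambda = (2*8*3.75 - 18)/4 = 10.5
Step 3: Compute optimal value.
f(x*) = 8*3.75^2 - 18*3.75 = 45.0


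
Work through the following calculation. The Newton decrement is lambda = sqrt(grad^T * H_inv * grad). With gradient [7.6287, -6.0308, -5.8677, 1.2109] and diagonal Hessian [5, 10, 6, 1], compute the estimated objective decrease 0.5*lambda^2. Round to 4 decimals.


Step 1: H is diagonal, so H^(-1) * g = [1.5257, -0.6031, -0.978, 1.2109].
Step 2: g^T H^(-1) g = sum_i g_i^2 / H_ii
  = (7.6287)^2/5 + (-6.0308)^2/10 + (-5.8677)^2/6 + (1.2109)^2/1
  = 11.6394 + 3.6371 + 5.7383 + 1.4663 = 22.4811
Step 3: Objective decrease = 0.5 * g^T H^(-1) g = 11.2405


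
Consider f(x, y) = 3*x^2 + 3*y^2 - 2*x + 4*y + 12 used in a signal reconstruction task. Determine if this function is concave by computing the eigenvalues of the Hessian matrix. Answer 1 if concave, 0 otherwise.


The Hessian of f(x,y) = 3*x^2 + 3*y^2 - 2*x + 4*y + 12 is:
H = [[6, 0], [0, 6]]
Trace = 6 + 6 = 12
Determinant = 6*6 - (0)^2 = 36
Discriminant = (12)^2 - 4*36 = 0.0
Eigenvalues: lambda_1 = 6.0, lambda_2 = 6.0
The function is not concave.

0


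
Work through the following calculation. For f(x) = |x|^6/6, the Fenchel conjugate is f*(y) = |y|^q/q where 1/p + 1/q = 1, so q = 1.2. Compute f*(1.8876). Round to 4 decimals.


The conjugate exponent q satisfies 1/p + 1/q = 1.
p = 6, so q = 6/(6 - 1) = 1.2
|y|^q = 1.8876^1.2 = 2.1433
f*(1.8876) = 2.1433 / 1.2 = 1.7861


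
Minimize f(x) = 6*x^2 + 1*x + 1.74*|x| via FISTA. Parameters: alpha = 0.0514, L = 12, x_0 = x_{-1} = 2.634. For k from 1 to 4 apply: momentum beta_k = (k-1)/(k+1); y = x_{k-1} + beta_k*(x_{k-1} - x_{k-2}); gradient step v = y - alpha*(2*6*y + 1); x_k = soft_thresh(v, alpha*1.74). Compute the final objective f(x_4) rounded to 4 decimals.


FISTA on f(x) = 6*x^2 + 1*x + 1.74*|x|
L = 12, alpha = 0.0514
Iteration 1: beta = 0.0, y = 2.634 + 0.0*(2.634 - 2.634) = 2.634
  grad(y) = 32.608, v = y - alpha*grad = 0.9579
  prox(v) = soft_thresh(0.9579, 0.0894) = 0.8685
Iteration 2: beta = 0.3333, y = 0.8685 + 0.3333*(0.8685 - 2.634) = 0.28
  grad(y) = 4.3602, v = y - alpha*grad = 0.0559
  prox(v) = soft_thresh(0.0559, 0.0894) = 0.0
Iteration 3: beta = 0.5, y = 0.0 + 0.5*(0.0 - 0.8685) = -0.4343
  grad(y) = -4.2111, v = y - alpha*grad = -0.2178
  prox(v) = soft_thresh(-0.2178, 0.0894) = -0.1284
Iteration 4: beta = 0.6, y = -0.1284 + 0.6*(-0.1284 - 0.0) = -0.2054
  grad(y) = -1.4647, v = y - alpha*grad = -0.1301
  prox(v) = soft_thresh(-0.1301, 0.0894) = -0.0407
f(x_4) = 6*(-0.0407)^2 + 1*(-0.0407) + 1.74*|-0.0407| = 0.04


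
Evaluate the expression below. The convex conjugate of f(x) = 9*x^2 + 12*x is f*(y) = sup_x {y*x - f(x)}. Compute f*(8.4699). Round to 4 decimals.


f*(y) = sup_x {y*x - a*x^2 - b*x} = sup_x {(y-b)*x - a*x^2}
FOC: (y - b) - 2a*x = 0 => x* = (y - b)/(2a)
x* = (8.4699 - 12)/(2*9) = -0.1961
f*(8.4699) = (y-b)^2/(4a) = (8.4699 - 12)^2/(4*9)
= 12.4616/36 = 0.3462


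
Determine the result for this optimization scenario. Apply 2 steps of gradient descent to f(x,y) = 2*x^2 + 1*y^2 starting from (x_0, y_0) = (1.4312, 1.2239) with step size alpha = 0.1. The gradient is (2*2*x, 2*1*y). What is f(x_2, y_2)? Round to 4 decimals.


Gradient descent on f(x,y) = 2*x^2 + 1*y^2.
Starting point: (1.4312, 1.2239), alpha = 0.1
Step 1: grad_x = 2*2*1.4312 = 5.7248, grad_y = 2*1*1.2239 = 2.4478
  x_1 = 1.4312 - 0.1*5.7248 = 0.8587
  y_1 = 1.2239 - 0.1*2.4478 = 0.9791
Step 2: grad_x = 2*2*0.8587 = 3.4349, grad_y = 2*1*0.9791 = 1.9582
  x_2 = 0.8587 - 0.1*3.4349 = 0.5152
  y_2 = 0.9791 - 0.1*1.9582 = 0.7833
f(0.5152, 0.7833) = 2*0.5152^2 + 1*0.7833^2 = 1.1445


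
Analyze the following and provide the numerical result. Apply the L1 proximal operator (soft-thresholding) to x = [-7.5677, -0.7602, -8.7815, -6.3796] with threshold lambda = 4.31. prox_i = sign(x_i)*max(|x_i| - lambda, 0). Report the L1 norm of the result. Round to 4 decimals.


Soft-thresholding with lambda = 4.31:
prox(-7.5677) = sign(-7.5677)*max(|-7.5677| - 4.31, 0) = -3.2577
prox(-0.7602) = sign(-0.7602)*max(|-0.7602| - 4.31, 0) = 0.0
prox(-8.7815) = sign(-8.7815)*max(|-8.7815| - 4.31, 0) = -4.4715
prox(-6.3796) = sign(-6.3796)*max(|-6.3796| - 4.31, 0) = -2.0696
prox(x) = [-3.2577, 0.0, -4.4715, -2.0696]
||prox(x)||_1 = 3.2577 + 0.0 + 4.4715 + 2.0696 = 9.7988


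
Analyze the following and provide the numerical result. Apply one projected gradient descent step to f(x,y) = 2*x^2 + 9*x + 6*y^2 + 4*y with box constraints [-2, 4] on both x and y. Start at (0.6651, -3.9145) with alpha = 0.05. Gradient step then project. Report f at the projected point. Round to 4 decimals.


Step 1: Compute gradient at (0.6651, -3.9145).
grad_x = 2*2*0.6651 + 9 = 11.6604
grad_y = 2*6*-3.9145 + 4 = -42.974
Step 2: Gradient step.
x_raw = 0.6651 - 0.05*11.6604 = 0.0821
y_raw = -3.9145 - 0.05*-42.974 = -1.7658
Step 3: Project onto [-2, 4].
x_proj = clip(0.0821) = 0.0821
y_proj = clip(-1.7658) = -1.7658
Step 4: Evaluate f.
f(0.0821, -1.7658) = 12.3973


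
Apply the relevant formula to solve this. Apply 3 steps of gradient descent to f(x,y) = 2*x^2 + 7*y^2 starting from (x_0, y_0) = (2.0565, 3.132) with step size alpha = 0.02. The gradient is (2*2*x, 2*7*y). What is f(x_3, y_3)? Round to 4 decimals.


Gradient descent on f(x,y) = 2*x^2 + 7*y^2.
Starting point: (2.0565, 3.132), alpha = 0.02
Step 1: grad_x = 2*2*2.0565 = 8.226, grad_y = 2*7*3.132 = 43.848
  x_1 = 2.0565 - 0.02*8.226 = 1.892
  y_1 = 3.132 - 0.02*43.848 = 2.255
Step 2: grad_x = 2*2*1.892 = 7.5679, grad_y = 2*7*2.255 = 31.5706
  x_2 = 1.892 - 0.02*7.5679 = 1.7406
  y_2 = 2.255 - 0.02*31.5706 = 1.6236
Step 3: grad_x = 2*2*1.7406 = 6.9625, grad_y = 2*7*1.6236 = 22.7308
  x_3 = 1.7406 - 0.02*6.9625 = 1.6014
  y_3 = 1.6236 - 0.02*22.7308 = 1.169
f(1.6014, 1.169) = 2*1.6014^2 + 7*1.169^2 = 14.6949


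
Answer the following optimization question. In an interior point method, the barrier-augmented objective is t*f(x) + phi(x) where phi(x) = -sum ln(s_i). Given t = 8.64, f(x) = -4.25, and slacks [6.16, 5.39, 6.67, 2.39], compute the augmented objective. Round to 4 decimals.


Step 1: Compute log-barrier.
ln values: [1.8181, 1.6845, 1.8976, 0.8713]
phi = -(1.8181 + 1.6845 + 1.8976 + 0.8713) = -6.2715
Step 2: Compute augmented objective.
t*f(x) = 8.64*-4.25 = -36.72
Total = -36.72 - 6.2715 = -42.9915


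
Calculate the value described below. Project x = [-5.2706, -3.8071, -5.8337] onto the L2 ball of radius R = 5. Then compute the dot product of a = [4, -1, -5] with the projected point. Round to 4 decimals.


Step 1: Compute ||x|| (intermediates to 6 decimals).
||x|| = sqrt((-5.2706)^2 + (-3.8071)^2 + (-5.8337)^2) = 8.73529
Step 2: Project.
Since ||x|| > R, scale = R/||x|| = 5/8.73529 = 0.572391, proj(x) = scale * x
proj(x) = [-3.016844, -2.17915, -3.339157]
Step 3: Dot product.
a^T * proj(x) = 4*(-3.016844) - 1*(-2.17915) - 5*(-3.339157) = 6.8076


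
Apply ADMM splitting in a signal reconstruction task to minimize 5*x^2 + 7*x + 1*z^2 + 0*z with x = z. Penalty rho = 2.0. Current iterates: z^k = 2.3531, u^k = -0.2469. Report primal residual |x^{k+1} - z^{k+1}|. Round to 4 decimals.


ADMM iteration with rho = 2.0, z^k = 2.3531, u^k = -0.2469
Step 1: x-update.
Minimize 5*x^2 + 7*x + (2.0/2)*(x - 2.3531 - 0.2469)^2
FOC: (2*5 + 2.0)*x = -7 + 2.0*(2.3531 + 0.2469)
x^{k+1} = -0.15
Step 2: z-update.
Minimize 1*z^2 + 0*z + (2.0/2)*(-0.15 - z - 0.2469)^2
FOC: (2*1 + 2.0)*z = 0 + 2.0*(-0.15 - 0.2469)
z^{k+1} = -0.1985
Step 3: u-update.
u^{k+1} = -0.2469 - 0.15 + 0.1985 = -0.1985
Step 4: Primal residual = |-0.15 + 0.1985| = 0.0485


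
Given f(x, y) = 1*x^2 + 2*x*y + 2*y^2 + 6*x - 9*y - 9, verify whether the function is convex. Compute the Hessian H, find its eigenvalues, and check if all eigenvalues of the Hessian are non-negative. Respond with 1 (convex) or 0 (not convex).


The Hessian of f(x,y) = 1*x^2 + 2*x*y + 2*y^2 + 6*x - 9*y - 9 is:
H = [[2, 2], [2, 4]]
Trace = 2 + 4 = 6
Determinant = 2*4 - (2)^2 = 4
Discriminant = (6)^2 - 4*4 = 20.0
Eigenvalues: lambda_1 = 0.7639, lambda_2 = 5.2361
The function is convex.

1


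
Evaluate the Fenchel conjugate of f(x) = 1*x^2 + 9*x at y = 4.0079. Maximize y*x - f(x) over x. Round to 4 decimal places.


f*(y) = sup_x {y*x - a*x^2 - b*x} = sup_x {(y-b)*x - a*x^2}
FOC: (y - b) - 2a*x = 0 => x* = (y - b)/(2a)
x* = (4.0079 - 9)/(2*1) = -2.4961
f*(4.0079) = (y-b)^2/(4a) = (4.0079 - 9)^2/(4*1)
= 24.9211/4 = 6.2303


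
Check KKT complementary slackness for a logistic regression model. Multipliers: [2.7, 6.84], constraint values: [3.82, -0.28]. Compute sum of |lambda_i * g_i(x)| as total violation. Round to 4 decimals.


KKT complementary slackness check:
lambda_1 * g_1 = 2.7 * 3.82 = 10.314
lambda_2 * g_2 = 6.84 * -0.28 = -1.9152
Total violation = 10.314 + 1.9152 = 12.2292


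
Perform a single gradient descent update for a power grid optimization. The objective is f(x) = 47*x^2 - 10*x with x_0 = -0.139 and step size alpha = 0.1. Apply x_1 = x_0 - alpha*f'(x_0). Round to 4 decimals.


We compute the gradient at x_0 and apply the update.
f'(x) = 94*x - 10
f'(-0.139) = 94*-0.139 - 10 = -23.066
x_1 = -0.139 - 0.1*-23.066 = 2.1676


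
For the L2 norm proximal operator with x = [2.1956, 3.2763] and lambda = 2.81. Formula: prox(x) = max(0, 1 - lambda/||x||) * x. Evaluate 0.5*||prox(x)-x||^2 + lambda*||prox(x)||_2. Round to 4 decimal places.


Step 1: Compute ||x||.
||x|| = 3.944
Step 2: Compute scaling factor.
scale = max(0, 1 - 2.81/3.944) = 0.2875
Step 3: prox(x) = [0.6313, 0.942]
||prox(x)|| = 1.134
Step 4: Proximal objective.
0.5*||prox-x||^2 = 3.9481
lambda*||prox|| = 3.1865
Total = 7.1345


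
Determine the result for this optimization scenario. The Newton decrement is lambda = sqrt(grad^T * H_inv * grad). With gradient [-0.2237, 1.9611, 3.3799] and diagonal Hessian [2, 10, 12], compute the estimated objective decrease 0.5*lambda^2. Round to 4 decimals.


Step 1: H is diagonal, so H^(-1) * g = [-0.1119, 0.1961, 0.2817].
Step 2: g^T H^(-1) g = sum_i g_i^2 / H_ii
  = (-0.2237)^2/2 + (1.9611)^2/10 + (3.3799)^2/12
  = 0.025 + 0.3846 + 0.952 = 1.3616
Step 3: Objective decrease = 0.5 * g^T H^(-1) g = 0.6808


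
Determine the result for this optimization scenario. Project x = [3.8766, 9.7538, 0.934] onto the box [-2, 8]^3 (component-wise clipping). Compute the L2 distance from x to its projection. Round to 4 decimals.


Project each component onto [-2, 8].
clip(3.8766) = 3.8766, clip(9.7538) = 8.0, clip(0.934) = 0.934
Projection = [3.8766, 8.0, 0.934]
Squared diffs: [0.0, 3.0758, 0.0]
Distance = sqrt(3.0758) = 1.7538


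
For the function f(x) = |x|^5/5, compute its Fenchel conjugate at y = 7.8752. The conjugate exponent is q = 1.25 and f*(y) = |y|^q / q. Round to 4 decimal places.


The conjugate exponent q satisfies 1/p + 1/q = 1.
p = 5, so q = 5/(5 - 1) = 1.25
|y|^q = 7.8752^1.25 = 13.1925
f*(7.8752) = 13.1925 / 1.25 = 10.554


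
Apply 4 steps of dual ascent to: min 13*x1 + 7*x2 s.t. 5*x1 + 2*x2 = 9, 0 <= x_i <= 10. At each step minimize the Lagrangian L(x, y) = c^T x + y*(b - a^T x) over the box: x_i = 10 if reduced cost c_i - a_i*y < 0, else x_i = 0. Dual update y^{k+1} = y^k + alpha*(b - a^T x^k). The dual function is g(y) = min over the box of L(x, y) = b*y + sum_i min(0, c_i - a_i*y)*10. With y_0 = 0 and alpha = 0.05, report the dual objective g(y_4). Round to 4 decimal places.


Dual ascent for LP: min 13*x1 + 7*x2, 5*x1 + 2*x2 = 9, 0 <= x_i <= 10
Step 1: y^k = 0.0, reduced costs: (13.0, 7.0)
  x^k = (0.0, 0.0), subgradient = b - a^T x = 9.0
  y^{k+1} = 0.0 + 0.05*9.0 = 0.45
Step 2: y^k = 0.45, reduced costs: (10.75, 6.1)
  x^k = (0.0, 0.0), subgradient = b - a^T x = 9.0
  y^{k+1} = 0.45 + 0.05*9.0 = 0.9
Step 3: y^k = 0.9, reduced costs: (8.5, 5.2)
  x^k = (0.0, 0.0), subgradient = b - a^T x = 9.0
  y^{k+1} = 0.9 + 0.05*9.0 = 1.35
Step 4: y^k = 1.35, reduced costs: (6.25, 4.3)
  x^k = (0.0, 0.0), subgradient = b - a^T x = 9.0
  y^{k+1} = 1.35 + 0.05*9.0 = 1.8
Dual objective at y_4 = 1.8: reduced costs (4.0, 3.4), box minimizer x = (0.0, 0.0)
g(y_4) = b*y + (c1 - a1*y)*x1 + (c2 - a2*y)*x2 = 9*1.8 + 4.0*0.0 + 3.4*0.0 = 16.2 + 0.0 + 0.0 = 16.2


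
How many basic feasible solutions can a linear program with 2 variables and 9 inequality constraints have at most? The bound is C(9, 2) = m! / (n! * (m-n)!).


Each vertex corresponds to some choice of n active constraints out of m, so the number of vertices is at most C(m, n) = m! / (n!(m-n)!).
m = 9, n = 2
Numerator: 9 * 8
Denominator: 2! = 2
C(9, 2) = 36


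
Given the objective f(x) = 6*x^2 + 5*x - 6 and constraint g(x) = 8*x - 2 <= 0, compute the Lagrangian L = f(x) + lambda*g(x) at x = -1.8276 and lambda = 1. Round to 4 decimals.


Step 1: Evaluate f(x).
f(-1.8276) = 6*(-1.8276)^2 + 5*(-1.8276) - 6 = 4.9027
Step 2: Evaluate g(x).
g(-1.8276) = 8*-1.8276 - 2 = -16.6208
Step 3: Compute Lagrangian.
L = 4.9027 + 1*-16.6208 = -11.7181


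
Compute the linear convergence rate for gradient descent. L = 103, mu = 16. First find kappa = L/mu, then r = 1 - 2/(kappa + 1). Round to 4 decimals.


Step 1: Compute the condition number.
kappa = L/mu = 103/16 = 6.4375
Step 2: Compute the convergence rate.
r = 1 - 2/(kappa + 1) = 1 - 2*mu/(L + mu) = (L - mu)/(L + mu) = 87/119 = 0.7311


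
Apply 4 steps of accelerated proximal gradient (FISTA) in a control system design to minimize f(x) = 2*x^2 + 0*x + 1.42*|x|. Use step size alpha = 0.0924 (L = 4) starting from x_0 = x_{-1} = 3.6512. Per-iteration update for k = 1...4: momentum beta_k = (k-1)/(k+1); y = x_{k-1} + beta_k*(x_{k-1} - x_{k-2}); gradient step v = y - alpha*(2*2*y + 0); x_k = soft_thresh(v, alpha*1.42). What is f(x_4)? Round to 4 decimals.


FISTA on f(x) = 2*x^2 + 0*x + 1.42*|x|
L = 4, alpha = 0.0924
Iteration 1: beta = 0.0, y = 3.6512 + 0.0*(3.6512 - 3.6512) = 3.6512
  grad(y) = 14.6048, v = y - alpha*grad = 2.3017
  prox(v) = soft_thresh(2.3017, 0.1312) = 2.1705
Iteration 2: beta = 0.3333, y = 2.1705 + 0.3333*(2.1705 - 3.6512) = 1.6769
  grad(y) = 6.7078, v = y - alpha*grad = 1.0571
  prox(v) = soft_thresh(1.0571, 0.1312) = 0.9259
Iteration 3: beta = 0.5, y = 0.9259 + 0.5*(0.9259 - 2.1705) = 0.3037
  grad(y) = 1.2146, v = y - alpha*grad = 0.1914
  prox(v) = soft_thresh(0.1914, 0.1312) = 0.0602
Iteration 4: beta = 0.6, y = 0.0602 + 0.6*(0.0602 - 0.9259) = -0.4592
  grad(y) = -1.8369, v = y - alpha*grad = -0.2895
  prox(v) = soft_thresh(-0.2895, 0.1312) = -0.1583
f(x_4) = 2*(-0.1583)^2 + 0*(-0.1583) + 1.42*|-0.1583| = 0.2749


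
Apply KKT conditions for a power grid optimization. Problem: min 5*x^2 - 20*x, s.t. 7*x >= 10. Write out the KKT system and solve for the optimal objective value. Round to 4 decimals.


Step 1: Try lambda = 0 (constraint inactive).
Stationarity: 2*5*x - 20 = 0
x* = 20/(2*5) = 2.0
Check constraint: 7*2.0 = 14.0 >= 10 -- satisfied.
Step 2: Compute optimal value.
f(x*) = 5*2.0^2 - 20*2.0 = -20.0


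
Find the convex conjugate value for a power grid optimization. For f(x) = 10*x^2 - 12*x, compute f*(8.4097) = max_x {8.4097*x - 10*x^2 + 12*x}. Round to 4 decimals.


f*(y) = sup_x {y*x - a*x^2 - b*x} = sup_x {(y-b)*x - a*x^2}
FOC: (y - b) - 2a*x = 0 => x* = (y - b)/(2a)
x* = (8.4097 + 12)/(2*10) = 1.0205
f*(8.4097) = (y-b)^2/(4a) = (8.4097 + 12)^2/(4*10)
= 416.5559/40 = 10.4139


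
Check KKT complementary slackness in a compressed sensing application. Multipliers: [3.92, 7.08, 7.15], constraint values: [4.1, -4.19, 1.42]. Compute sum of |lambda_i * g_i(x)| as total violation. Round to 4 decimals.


KKT complementary slackness check:
lambda_1 * g_1 = 3.92 * 4.1 = 16.072
lambda_2 * g_2 = 7.08 * -4.19 = -29.6652
lambda_3 * g_3 = 7.15 * 1.42 = 10.153
Total violation = 16.072 + 29.6652 + 10.153 = 55.8902


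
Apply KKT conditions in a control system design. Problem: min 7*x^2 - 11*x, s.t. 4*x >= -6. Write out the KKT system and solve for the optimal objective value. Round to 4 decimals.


Step 1: Try lambda = 0 (constraint inactive).
Stationarity: 2*7*x - 11 = 0
x* = 11/(2*7) = 11/14 = 0.7857 (rounded; the exact value 11/14 is used below)
Check constraint: 4*0.7857 = 3.1428 >= -6 -- satisfied.
Step 2: Compute optimal value.
f(x*) = 7*(11/14)^2 - 11*(11/14) = -4.3214


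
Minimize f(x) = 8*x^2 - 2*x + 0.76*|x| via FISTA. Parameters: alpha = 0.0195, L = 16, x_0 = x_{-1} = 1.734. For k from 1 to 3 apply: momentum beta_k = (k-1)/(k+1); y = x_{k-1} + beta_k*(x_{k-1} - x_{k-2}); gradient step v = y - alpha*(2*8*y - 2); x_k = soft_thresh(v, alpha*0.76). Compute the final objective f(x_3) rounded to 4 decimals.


FISTA on f(x) = 8*x^2 - 2*x + 0.76*|x|
L = 16, alpha = 0.0195
Iteration 1: beta = 0.0, y = 1.734 + 0.0*(1.734 - 1.734) = 1.734
  grad(y) = 25.744, v = y - alpha*grad = 1.232
  prox(v) = soft_thresh(1.232, 0.0148) = 1.2172
Iteration 2: beta = 0.3333, y = 1.2172 + 0.3333*(1.2172 - 1.734) = 1.0449
  grad(y) = 14.7183, v = y - alpha*grad = 0.7579
  prox(v) = soft_thresh(0.7579, 0.0148) = 0.7431
Iteration 3: beta = 0.5, y = 0.7431 + 0.5*(0.7431 - 1.2172) = 0.506
  grad(y) = 6.0963, v = y - alpha*grad = 0.3871
  prox(v) = soft_thresh(0.3871, 0.0148) = 0.3723
f(x_3) = 8*0.3723^2 - 2*0.3723 + 0.76*|0.3723| = 0.6473


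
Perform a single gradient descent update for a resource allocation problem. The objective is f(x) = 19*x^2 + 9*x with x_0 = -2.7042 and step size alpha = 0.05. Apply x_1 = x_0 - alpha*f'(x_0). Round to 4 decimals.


We compute the gradient at x_0 and apply the update.
f'(x) = 38*x + 9
f'(-2.7042) = 38*-2.7042 + 9 = -93.7596
x_1 = -2.7042 - 0.05*-93.7596 = 1.9838


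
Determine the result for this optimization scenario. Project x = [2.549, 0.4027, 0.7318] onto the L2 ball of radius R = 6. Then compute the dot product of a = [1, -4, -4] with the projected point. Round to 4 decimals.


Step 1: Compute ||x|| (intermediates to 6 decimals).
||x|| = sqrt(2.549^2 + 0.4027^2 + 0.7318^2) = 2.682368
Step 2: Project.
Since ||x|| <= R, proj = x (no scaling needed).
proj(x) = [2.549, 0.4027, 0.7318]
Step 3: Dot product.
a^T * proj(x) = 1*2.549 - 4*0.4027 - 4*0.7318 = -1.989


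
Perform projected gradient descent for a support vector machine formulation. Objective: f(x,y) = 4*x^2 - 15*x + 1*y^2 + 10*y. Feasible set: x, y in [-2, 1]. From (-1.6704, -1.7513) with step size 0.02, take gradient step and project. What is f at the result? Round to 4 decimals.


Step 1: Compute gradient at (-1.6704, -1.7513).
grad_x = 2*4*-1.6704 - 15 = -28.3632
grad_y = 2*1*-1.7513 + 10 = 6.4974
Step 2: Gradient step.
x_raw = -1.6704 - 0.02*-28.3632 = -1.1031
y_raw = -1.7513 - 0.02*6.4974 = -1.8812
Step 3: Project onto [-2, 1].
x_proj = clip(-1.1031) = -1.1031
y_proj = clip(-1.8812) = -1.8812
Step 4: Evaluate f.
f(-1.1031, -1.8812) = 6.1413


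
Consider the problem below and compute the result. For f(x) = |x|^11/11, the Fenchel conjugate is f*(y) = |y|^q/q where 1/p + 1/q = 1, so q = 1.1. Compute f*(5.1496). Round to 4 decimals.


The conjugate exponent q satisfies 1/p + 1/q = 1.
p = 11, so q = 11/(11 - 1) = 1.1
|y|^q = 5.1496^1.1 = 6.0667
f*(5.1496) = 6.0667 / 1.1 = 5.5152


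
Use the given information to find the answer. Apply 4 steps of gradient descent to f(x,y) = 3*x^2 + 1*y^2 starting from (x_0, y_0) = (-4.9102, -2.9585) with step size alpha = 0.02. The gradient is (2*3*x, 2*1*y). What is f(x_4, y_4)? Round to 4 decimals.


Gradient descent on f(x,y) = 3*x^2 + 1*y^2.
Starting point: (-4.9102, -2.9585), alpha = 0.02
Step 1: grad_x = 2*3*-4.9102 = -29.4612, grad_y = 2*1*-2.9585 = -5.917
  x_1 = -4.9102 - 0.02*-29.4612 = -4.321
  y_1 = -2.9585 - 0.02*-5.917 = -2.8402
Step 2: grad_x = 2*3*-4.321 = -25.9259, grad_y = 2*1*-2.8402 = -5.6803
  x_2 = -4.321 - 0.02*-25.9259 = -3.8025
  y_2 = -2.8402 - 0.02*-5.6803 = -2.7266
Step 3: grad_x = 2*3*-3.8025 = -22.8148, grad_y = 2*1*-2.7266 = -5.4531
  x_3 = -3.8025 - 0.02*-22.8148 = -3.3462
  y_3 = -2.7266 - 0.02*-5.4531 = -2.6175
Step 4: grad_x = 2*3*-3.3462 = -20.077, grad_y = 2*1*-2.6175 = -5.235
  x_4 = -3.3462 - 0.02*-20.077 = -2.9446
  y_4 = -2.6175 - 0.02*-5.235 = -2.5128
f(-2.9446, -2.5128) = 3*(-2.9446)^2 + 1*(-2.5128)^2 = 32.3266


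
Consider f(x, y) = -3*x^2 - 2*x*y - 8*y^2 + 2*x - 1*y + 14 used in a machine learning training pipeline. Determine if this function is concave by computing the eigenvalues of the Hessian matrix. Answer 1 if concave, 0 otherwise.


The Hessian of f(x,y) = -3*x^2 - 2*x*y - 8*y^2 + 2*x - 1*y + 14 is:
H = [[-6, -2], [-2, -16]]
Trace = -6 - 16 = -22
Determinant = -6*-16 - (-2)^2 = 92
Discriminant = (-22)^2 - 4*92 = 116.0
Eigenvalues: lambda_1 = -16.3852, lambda_2 = -5.6148
The function is concave.

1


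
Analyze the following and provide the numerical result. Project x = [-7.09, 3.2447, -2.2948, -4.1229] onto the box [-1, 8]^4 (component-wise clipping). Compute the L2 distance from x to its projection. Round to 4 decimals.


Project each component onto [-1, 8].
clip(-7.09) = -1.0, clip(3.2447) = 3.2447, clip(-2.2948) = -1.0, clip(-4.1229) = -1.0
Projection = [-1.0, 3.2447, -1.0, -1.0]
Squared diffs: [37.0881, 0.0, 1.6765, 9.7525]
Distance = sqrt(48.5171) = 6.9654


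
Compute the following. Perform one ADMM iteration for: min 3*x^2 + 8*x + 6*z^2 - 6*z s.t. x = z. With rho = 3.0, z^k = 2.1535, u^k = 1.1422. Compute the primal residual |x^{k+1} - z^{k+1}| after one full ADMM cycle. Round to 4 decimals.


ADMM iteration with rho = 3.0, z^k = 2.1535, u^k = 1.1422
Step 1: x-update.
Minimize 3*x^2 + 8*x + (3.0/2)*(x - 2.1535 + 1.1422)^2
FOC: (2*3 + 3.0)*x = -8 + 3.0*(2.1535 - 1.1422)
x^{k+1} = -0.5518
Step 2: z-update.
Minimize 6*z^2 - 6*z + (3.0/2)*(-0.5518 - z + 1.1422)^2
FOC: (2*6 + 3.0)*z = 6 + 3.0*(-0.5518 + 1.1422)
z^{k+1} = 0.5181
Step 3: u-update.
u^{k+1} = 1.1422 - 0.5518 - 0.5181 = 0.0723
Step 4: Primal residual = |-0.5518 - 0.5181| = 1.0699


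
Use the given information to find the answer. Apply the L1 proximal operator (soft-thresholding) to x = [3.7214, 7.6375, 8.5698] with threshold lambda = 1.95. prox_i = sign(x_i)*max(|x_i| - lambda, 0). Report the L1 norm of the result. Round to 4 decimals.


Soft-thresholding with lambda = 1.95:
prox(3.7214) = sign(3.7214)*max(|3.7214| - 1.95, 0) = 1.7714
prox(7.6375) = sign(7.6375)*max(|7.6375| - 1.95, 0) = 5.6875
prox(8.5698) = sign(8.5698)*max(|8.5698| - 1.95, 0) = 6.6198
prox(x) = [1.7714, 5.6875, 6.6198]
||prox(x)||_1 = 1.7714 + 5.6875 + 6.6198 = 14.0787


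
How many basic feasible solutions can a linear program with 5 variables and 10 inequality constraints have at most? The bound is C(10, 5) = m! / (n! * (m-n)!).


Each vertex corresponds to some choice of n active constraints out of m, so the number of vertices is at most C(m, n) = m! / (n!(m-n)!).
m = 10, n = 5
Numerator: 10 * 9 * 8 * 7 * 6
Denominator: 5! = 120
C(10, 5) = 252


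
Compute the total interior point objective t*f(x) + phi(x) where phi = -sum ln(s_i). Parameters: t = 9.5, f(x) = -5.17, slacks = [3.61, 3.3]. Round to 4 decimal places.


Step 1: Compute log-barrier.
ln values: [1.2837, 1.1939]
phi = -(1.2837 + 1.1939) = -2.4776
Step 2: Compute augmented objective.
t*f(x) = 9.5*-5.17 = -49.115
Total = -49.115 - 2.4776 = -51.5926


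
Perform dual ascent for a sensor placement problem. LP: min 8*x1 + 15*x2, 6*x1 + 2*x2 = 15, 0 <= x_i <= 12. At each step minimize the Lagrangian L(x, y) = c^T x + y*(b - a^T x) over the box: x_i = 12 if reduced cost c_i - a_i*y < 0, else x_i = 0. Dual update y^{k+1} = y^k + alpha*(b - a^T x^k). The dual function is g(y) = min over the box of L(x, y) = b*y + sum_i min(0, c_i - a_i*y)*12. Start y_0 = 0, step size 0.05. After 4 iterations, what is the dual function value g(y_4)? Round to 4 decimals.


Dual ascent for LP: min 8*x1 + 15*x2, 6*x1 + 2*x2 = 15, 0 <= x_i <= 12
Step 1: y^k = 0.0, reduced costs: (8.0, 15.0)
  x^k = (0.0, 0.0), subgradient = b - a^T x = 15.0
  y^{k+1} = 0.0 + 0.05*15.0 = 0.75
Step 2: y^k = 0.75, reduced costs: (3.5, 13.5)
  x^k = (0.0, 0.0), subgradient = b - a^T x = 15.0
  y^{k+1} = 0.75 + 0.05*15.0 = 1.5
Step 3: y^k = 1.5, reduced costs: (-1.0, 12.0)
  x^k = (12.0, 0.0), subgradient = b - a^T x = -57.0
  y^{k+1} = 1.5 + 0.05*-57.0 = -1.35
Step 4: y^k = -1.35, reduced costs: (16.1, 17.7)
  x^k = (0.0, 0.0), subgradient = b - a^T x = 15.0
  y^{k+1} = -1.35 + 0.05*15.0 = -0.6
Dual objective at y_4 = -0.6: reduced costs (11.6, 16.2), box minimizer x = (0.0, 0.0)
g(y_4) = b*y + (c1 - a1*y)*x1 + (c2 - a2*y)*x2 = 15*(-0.6) + 11.6*0.0 + 16.2*0.0 = -9.0 + 0.0 + 0.0 = -9.0


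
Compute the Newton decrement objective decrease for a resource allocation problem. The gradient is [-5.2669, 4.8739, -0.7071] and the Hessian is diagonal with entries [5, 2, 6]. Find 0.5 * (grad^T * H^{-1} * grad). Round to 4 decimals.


Step 1: H is diagonal, so H^(-1) * g = [-1.0534, 2.437, -0.1179].
Step 2: g^T H^(-1) g = sum_i g_i^2 / H_ii
  = (-5.2669)^2/5 + (4.8739)^2/2 + (-0.7071)^2/6
  = 5.548 + 11.8775 + 0.0833 = 17.5088
Step 3: Objective decrease = 0.5 * g^T H^(-1) g = 8.7544


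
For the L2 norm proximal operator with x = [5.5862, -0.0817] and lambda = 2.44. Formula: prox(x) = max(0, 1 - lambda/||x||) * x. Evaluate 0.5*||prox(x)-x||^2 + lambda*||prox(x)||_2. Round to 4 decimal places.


Step 1: Compute ||x||.
||x|| = 5.5868
Step 2: Compute scaling factor.
scale = max(0, 1 - 2.44/5.5868) = 0.5633
Step 3: prox(x) = [3.1465, -0.046]
||prox(x)|| = 3.1468
Step 4: Proximal objective.
0.5*||prox-x||^2 = 2.9768
lambda*||prox|| = 7.6782
Total = 10.655


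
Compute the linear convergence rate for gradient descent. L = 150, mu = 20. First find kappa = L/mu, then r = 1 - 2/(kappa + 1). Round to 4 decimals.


Step 1: Compute the condition number.
kappa = L/mu = 150/20 = 7.5
Step 2: Compute the convergence rate.
r = 1 - 2/(kappa + 1) = 1 - 2*mu/(L + mu) = (L - mu)/(L + mu) = 130/170 = 0.7647


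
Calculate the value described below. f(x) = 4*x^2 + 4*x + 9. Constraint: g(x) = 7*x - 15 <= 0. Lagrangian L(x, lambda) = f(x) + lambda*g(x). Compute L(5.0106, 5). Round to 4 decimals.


Step 1: Evaluate f(x).
f(5.0106) = 4*5.0106^2 + 4*5.0106 + 9 = 129.4668
Step 2: Evaluate g(x).
g(5.0106) = 7*5.0106 - 15 = 20.0742
Step 3: Compute Lagrangian.
L = 129.4668 + 5*20.0742 = 229.8378


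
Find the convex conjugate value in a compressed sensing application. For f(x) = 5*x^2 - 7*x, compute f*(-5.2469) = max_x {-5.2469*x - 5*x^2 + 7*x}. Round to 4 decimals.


f*(y) = sup_x {y*x - a*x^2 - b*x} = sup_x {(y-b)*x - a*x^2}
FOC: (y - b) - 2a*x = 0 => x* = (y - b)/(2a)
x* = (-5.2469 + 7)/(2*5) = 0.1753
f*(-5.2469) = (y-b)^2/(4a) = (-5.2469 + 7)^2/(4*5)
= 3.0734/20 = 0.1537


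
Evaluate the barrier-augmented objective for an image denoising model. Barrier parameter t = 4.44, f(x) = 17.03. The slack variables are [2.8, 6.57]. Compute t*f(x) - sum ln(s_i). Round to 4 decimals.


Step 1: Compute log-barrier.
ln values: [1.0296, 1.8825]
phi = -(1.0296 + 1.8825) = -2.9121
Step 2: Compute augmented objective.
t*f(x) = 4.44*17.03 = 75.6132
Total = 75.6132 - 2.9121 = 72.7011


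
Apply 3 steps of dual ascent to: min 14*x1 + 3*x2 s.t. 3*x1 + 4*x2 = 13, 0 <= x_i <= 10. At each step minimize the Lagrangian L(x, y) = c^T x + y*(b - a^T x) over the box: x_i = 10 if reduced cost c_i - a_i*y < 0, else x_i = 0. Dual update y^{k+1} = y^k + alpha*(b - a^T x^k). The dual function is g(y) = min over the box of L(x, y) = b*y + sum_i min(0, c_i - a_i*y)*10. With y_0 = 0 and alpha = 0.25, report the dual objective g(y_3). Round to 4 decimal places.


Dual ascent for LP: min 14*x1 + 3*x2, 3*x1 + 4*x2 = 13, 0 <= x_i <= 10
Step 1: y^k = 0.0, reduced costs: (14.0, 3.0)
  x^k = (0.0, 0.0), subgradient = b - a^T x = 13.0
  y^{k+1} = 0.0 + 0.25*13.0 = 3.25
Step 2: y^k = 3.25, reduced costs: (4.25, -10.0)
  x^k = (0.0, 10.0), subgradient = b - a^T x = -27.0
  y^{k+1} = 3.25 + 0.25*-27.0 = -3.5
Step 3: y^k = -3.5, reduced costs: (24.5, 17.0)
  x^k = (0.0, 0.0), subgradient = b - a^T x = 13.0
  y^{k+1} = -3.5 + 0.25*13.0 = -0.25
Dual objective at y_3 = -0.25: reduced costs (14.75, 4.0), box minimizer x = (0.0, 0.0)
g(y_3) = b*y + (c1 - a1*y)*x1 + (c2 - a2*y)*x2 = 13*(-0.25) + 14.75*0.0 + 4.0*0.0 = -3.25 + 0.0 + 0.0 = -3.25


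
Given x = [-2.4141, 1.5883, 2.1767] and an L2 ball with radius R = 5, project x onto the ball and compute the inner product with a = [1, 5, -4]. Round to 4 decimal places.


Step 1: Compute ||x|| (intermediates to 6 decimals).
||x|| = sqrt((-2.4141)^2 + 1.5883^2 + 2.1767^2) = 3.617817
Step 2: Project.
Since ||x|| <= R, proj = x (no scaling needed).
proj(x) = [-2.4141, 1.5883, 2.1767]
Step 3: Dot product.
a^T * proj(x) = 1*(-2.4141) + 5*1.5883 - 4*2.1767 = -3.1794


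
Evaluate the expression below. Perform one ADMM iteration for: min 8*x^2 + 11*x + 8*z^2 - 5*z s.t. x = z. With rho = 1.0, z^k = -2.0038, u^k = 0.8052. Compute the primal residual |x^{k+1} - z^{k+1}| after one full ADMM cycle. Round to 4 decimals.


ADMM iteration with rho = 1.0, z^k = -2.0038, u^k = 0.8052
Step 1: x-update.
Minimize 8*x^2 + 11*x + (1.0/2)*(x + 2.0038 + 0.8052)^2
FOC: (2*8 + 1.0)*x = -11 + 1.0*(-2.0038 - 0.8052)
x^{k+1} = -0.8123
Step 2: z-update.
Minimize 8*z^2 - 5*z + (1.0/2)*(-0.8123 - z + 0.8052)^2
FOC: (2*8 + 1.0)*z = 5 + 1.0*(-0.8123 + 0.8052)
z^{k+1} = 0.2937
Step 3: u-update.
u^{k+1} = 0.8052 - 0.8123 - 0.2937 = -0.3008
Step 4: Primal residual = |-0.8123 - 0.2937| = 1.106


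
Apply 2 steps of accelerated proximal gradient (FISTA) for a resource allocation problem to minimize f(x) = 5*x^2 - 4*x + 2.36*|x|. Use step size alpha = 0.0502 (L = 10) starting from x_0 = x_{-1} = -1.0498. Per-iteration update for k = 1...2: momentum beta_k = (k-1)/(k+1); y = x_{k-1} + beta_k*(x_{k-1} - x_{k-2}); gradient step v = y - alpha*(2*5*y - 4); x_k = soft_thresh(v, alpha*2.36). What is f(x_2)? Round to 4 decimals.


FISTA on f(x) = 5*x^2 - 4*x + 2.36*|x|
L = 10, alpha = 0.0502
Iteration 1: beta = 0.0, y = -1.0498 + 0.0*(-1.0498 + 1.0498) = -1.0498
  grad(y) = -14.498, v = y - alpha*grad = -0.322
  prox(v) = soft_thresh(-0.322, 0.1185) = -0.2035
Iteration 2: beta = 0.3333, y = -0.2035 + 0.3333*(-0.2035 + 1.0498) = 0.0786
  grad(y) = -3.2144, v = y - alpha*grad = 0.2399
  prox(v) = soft_thresh(0.2399, 0.1185) = 0.1215
f(x_2) = 5*0.1215^2 - 4*0.1215 + 2.36*|0.1215| = -0.1254


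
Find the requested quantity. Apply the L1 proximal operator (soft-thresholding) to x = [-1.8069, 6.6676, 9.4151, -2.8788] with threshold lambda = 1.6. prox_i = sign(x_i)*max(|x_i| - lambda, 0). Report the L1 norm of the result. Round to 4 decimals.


Soft-thresholding with lambda = 1.6:
prox(-1.8069) = sign(-1.8069)*max(|-1.8069| - 1.6, 0) = -0.2069
prox(6.6676) = sign(6.6676)*max(|6.6676| - 1.6, 0) = 5.0676
prox(9.4151) = sign(9.4151)*max(|9.4151| - 1.6, 0) = 7.8151
prox(-2.8788) = sign(-2.8788)*max(|-2.8788| - 1.6, 0) = -1.2788
prox(x) = [-0.2069, 5.0676, 7.8151, -1.2788]
||prox(x)||_1 = 0.2069 + 5.0676 + 7.8151 + 1.2788 = 14.3684


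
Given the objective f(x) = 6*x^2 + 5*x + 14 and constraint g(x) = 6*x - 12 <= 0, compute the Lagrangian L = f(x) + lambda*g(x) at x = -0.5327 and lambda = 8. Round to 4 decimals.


Step 1: Evaluate f(x).
f(-0.5327) = 6*(-0.5327)^2 + 5*(-0.5327) + 14 = 13.0391
Step 2: Evaluate g(x).
g(-0.5327) = 6*-0.5327 - 12 = -15.1962
Step 3: Compute Lagrangian.
L = 13.0391 + 8*-15.1962 = -108.5305


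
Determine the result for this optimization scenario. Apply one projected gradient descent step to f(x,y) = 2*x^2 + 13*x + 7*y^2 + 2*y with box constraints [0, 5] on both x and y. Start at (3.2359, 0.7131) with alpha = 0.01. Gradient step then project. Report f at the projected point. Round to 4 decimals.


Step 1: Compute gradient at (3.2359, 0.7131).
grad_x = 2*2*3.2359 + 13 = 25.9436
grad_y = 2*7*0.7131 + 2 = 11.9834
Step 2: Gradient step.
x_raw = 3.2359 - 0.01*25.9436 = 2.9765
y_raw = 0.7131 - 0.01*11.9834 = 0.5933
Step 3: Project onto [0, 5].
x_proj = clip(2.9765) = 2.9765
y_proj = clip(0.5933) = 0.5933
Step 4: Evaluate f.
f(2.9765, 0.5933) = 60.063


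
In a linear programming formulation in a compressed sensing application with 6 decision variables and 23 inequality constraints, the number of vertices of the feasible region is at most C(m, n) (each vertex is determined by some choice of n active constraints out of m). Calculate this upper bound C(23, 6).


Each vertex corresponds to some choice of n active constraints out of m, so the number of vertices is at most C(m, n) = m! / (n!(m-n)!).
m = 23, n = 6
Numerator: 23 * 22 * 21 * 20 * 19 * 18
Denominator: 6! = 720
C(23, 6) = 100947


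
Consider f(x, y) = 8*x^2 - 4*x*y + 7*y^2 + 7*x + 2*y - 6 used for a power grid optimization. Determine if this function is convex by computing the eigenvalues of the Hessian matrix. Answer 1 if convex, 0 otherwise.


The Hessian of f(x,y) = 8*x^2 - 4*x*y + 7*y^2 + 7*x + 2*y - 6 is:
H = [[16, -4], [-4, 14]]
Trace = 16 + 14 = 30
Determinant = 16*14 - (-4)^2 = 208
Discriminant = (30)^2 - 4*208 = 68.0
Eigenvalues: lambda_1 = 10.8769, lambda_2 = 19.1231
The function is convex.

1


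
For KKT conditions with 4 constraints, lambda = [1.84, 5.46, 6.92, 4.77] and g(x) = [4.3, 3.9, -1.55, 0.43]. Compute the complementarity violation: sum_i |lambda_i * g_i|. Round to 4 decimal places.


KKT complementary slackness check:
lambda_1 * g_1 = 1.84 * 4.3 = 7.912
lambda_2 * g_2 = 5.46 * 3.9 = 21.294
lambda_3 * g_3 = 6.92 * -1.55 = -10.726
lambda_4 * g_4 = 4.77 * 0.43 = 2.0511
Total violation = 7.912 + 21.294 + 10.726 + 2.0511 = 41.9831


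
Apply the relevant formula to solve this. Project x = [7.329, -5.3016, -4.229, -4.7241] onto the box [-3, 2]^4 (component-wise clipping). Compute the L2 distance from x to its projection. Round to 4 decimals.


Project each component onto [-3, 2].
clip(7.329) = 2.0, clip(-5.3016) = -3.0, clip(-4.229) = -3.0, clip(-4.7241) = -3.0
Projection = [2.0, -3.0, -3.0, -3.0]
Squared diffs: [28.3982, 5.2974, 1.5104, 2.9725]
Distance = sqrt(38.1785) = 6.1789


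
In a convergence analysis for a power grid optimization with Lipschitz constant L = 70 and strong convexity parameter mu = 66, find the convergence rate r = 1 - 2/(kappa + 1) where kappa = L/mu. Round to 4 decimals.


Step 1: Compute the condition number.
kappa = L/mu = 70/66 = 1.0606
Step 2: Compute the convergence rate.
r = 1 - 2/(kappa + 1) = 1 - 2*mu/(L + mu) = (L - mu)/(L + mu) = 4/136 = 0.0294


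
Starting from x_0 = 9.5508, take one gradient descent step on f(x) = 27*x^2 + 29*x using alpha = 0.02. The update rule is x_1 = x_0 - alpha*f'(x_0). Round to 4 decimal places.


We compute the gradient at x_0 and apply the update.
f'(x) = 54*x + 29
f'(9.5508) = 54*9.5508 + 29 = 544.7432
x_1 = 9.5508 - 0.02*544.7432 = -1.3441


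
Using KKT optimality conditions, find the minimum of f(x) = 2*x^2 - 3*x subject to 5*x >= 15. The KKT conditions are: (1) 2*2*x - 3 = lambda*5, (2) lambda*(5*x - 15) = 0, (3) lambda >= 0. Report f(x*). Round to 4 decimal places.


Step 1: Try lambda = 0 (constraint inactive).
x_unc = 3/(2*2) = 0.75
Check: 5*0.75 = 3.75 < 15 -- violated!
Step 2: Constraint must be active: 5*x = 15
x* = 15/5 = 3.0
lambda = (2*2*3.0 - 3)/5 = 1.8
Step 3: Compute optimal value.
f(x*) = 2*3.0^2 - 3*3.0 = 9.0


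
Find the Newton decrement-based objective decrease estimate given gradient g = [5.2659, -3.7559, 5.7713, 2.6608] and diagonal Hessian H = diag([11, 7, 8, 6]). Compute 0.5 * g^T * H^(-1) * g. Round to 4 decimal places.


Step 1: H is diagonal, so H^(-1) * g = [0.4787, -0.5366, 0.7214, 0.4435].
Step 2: g^T H^(-1) g = sum_i g_i^2 / H_ii
  = (5.2659)^2/11 + (-3.7559)^2/7 + (5.7713)^2/8 + (2.6608)^2/6
  = 2.5209 + 2.0153 + 4.1635 + 1.18 = 9.8796
Step 3: Objective decrease = 0.5 * g^T H^(-1) g = 4.9398


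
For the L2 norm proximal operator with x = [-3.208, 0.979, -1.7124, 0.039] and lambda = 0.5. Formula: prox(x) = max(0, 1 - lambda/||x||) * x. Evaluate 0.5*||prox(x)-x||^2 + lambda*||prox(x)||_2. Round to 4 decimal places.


Step 1: Compute ||x||.
||x|| = 3.7661
Step 2: Compute scaling factor.
scale = max(0, 1 - 0.5/3.7661) = 0.8672
Step 3: prox(x) = [-2.7821, 0.849, -1.4851, 0.0338]
||prox(x)|| = 3.2661
Step 4: Proximal objective.
0.5*||prox-x||^2 = 0.125
lambda*||prox|| = 1.6331
Total = 1.7581


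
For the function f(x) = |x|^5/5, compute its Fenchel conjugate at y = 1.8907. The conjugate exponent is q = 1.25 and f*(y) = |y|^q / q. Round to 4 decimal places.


The conjugate exponent q satisfies 1/p + 1/q = 1.
p = 5, so q = 5/(5 - 1) = 1.25
|y|^q = 1.8907^1.25 = 2.2171
f*(1.8907) = 2.2171 / 1.25 = 1.7737


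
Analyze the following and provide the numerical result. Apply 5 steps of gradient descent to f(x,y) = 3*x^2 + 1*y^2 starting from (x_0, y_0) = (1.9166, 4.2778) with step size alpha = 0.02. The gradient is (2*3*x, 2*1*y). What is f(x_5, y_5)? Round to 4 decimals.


Gradient descent on f(x,y) = 3*x^2 + 1*y^2.
Starting point: (1.9166, 4.2778), alpha = 0.02
Step 1: grad_x = 2*3*1.9166 = 11.4996, grad_y = 2*1*4.2778 = 8.5556
  x_1 = 1.9166 - 0.02*11.4996 = 1.6866
  y_1 = 4.2778 - 0.02*8.5556 = 4.1067
Step 2: grad_x = 2*3*1.6866 = 10.1196, grad_y = 2*1*4.1067 = 8.2134
  x_2 = 1.6866 - 0.02*10.1196 = 1.4842
  y_2 = 4.1067 - 0.02*8.2134 = 3.9424
Step 3: grad_x = 2*3*1.4842 = 8.9053, grad_y = 2*1*3.9424 = 7.8848
  x_3 = 1.4842 - 0.02*8.9053 = 1.3061
  y_3 = 3.9424 - 0.02*7.8848 = 3.7847
Step 4: grad_x = 2*3*1.3061 = 7.8367, grad_y = 2*1*3.7847 = 7.5694
  x_4 = 1.3061 - 0.02*7.8367 = 1.1494
  y_4 = 3.7847 - 0.02*7.5694 = 3.6333
Step 5: grad_x = 2*3*1.1494 = 6.8963, grad_y = 2*1*3.6333 = 7.2667
  x_5 = 1.1494 - 0.02*6.8963 = 1.0115
  y_5 = 3.6333 - 0.02*7.2667 = 3.488
f(1.0115, 3.488) = 3*1.0115^2 + 1*3.488^2 = 15.2353
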